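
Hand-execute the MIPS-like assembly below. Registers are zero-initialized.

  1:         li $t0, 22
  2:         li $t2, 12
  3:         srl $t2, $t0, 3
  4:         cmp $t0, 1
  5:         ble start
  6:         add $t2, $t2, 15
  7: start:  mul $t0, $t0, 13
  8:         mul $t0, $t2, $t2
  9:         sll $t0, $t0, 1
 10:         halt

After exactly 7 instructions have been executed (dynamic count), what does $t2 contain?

after li $t0, 22: $t0=22
after li $t2, 12: $t2=12
after srl $t2, $t0, 3: $t2=22>>3=2
cmp $t0, 1  (cmp 22,1)
ble start: not taken
after add $t2, $t2, 15: $t2=2+15=17
after mul $t0, $t0, 13: $t0=22*13=286
After step 7: $t2 = 17.

17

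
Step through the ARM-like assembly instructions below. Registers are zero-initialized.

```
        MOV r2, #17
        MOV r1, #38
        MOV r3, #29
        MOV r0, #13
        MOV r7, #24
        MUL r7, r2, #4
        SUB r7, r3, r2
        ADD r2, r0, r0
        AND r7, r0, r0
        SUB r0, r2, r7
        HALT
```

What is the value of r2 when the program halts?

MOV r2, #17 → r2=17
MOV r1, #38 → r1=38
MOV r3, #29 → r3=29
MOV r0, #13 → r0=13
MOV r7, #24 → r7=24
MUL r7, r2, #4 → r7=17*4=68
SUB r7, r3, r2 → r7=29-17=12
ADD r2, r0, r0 → r2=13+13=26
AND r7, r0, r0 → r7=13&13=13
SUB r0, r2, r7 → r0=26-13=13
halt.

26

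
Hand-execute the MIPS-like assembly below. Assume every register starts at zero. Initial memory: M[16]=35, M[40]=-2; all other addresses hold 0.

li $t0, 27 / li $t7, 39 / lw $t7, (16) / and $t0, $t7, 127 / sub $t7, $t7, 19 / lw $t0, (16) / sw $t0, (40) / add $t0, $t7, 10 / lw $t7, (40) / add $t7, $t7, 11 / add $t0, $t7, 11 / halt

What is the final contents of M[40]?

35

after li $t0, 27: $t0=27
after li $t7, 39: $t7=39
after lw $t7, (16): $t7=M[16]=35
after and $t0, $t7, 127: $t0=35&127=35
after sub $t7, $t7, 19: $t7=35-19=16
after lw $t0, (16): $t0=M[16]=35
sw $t0, (40) → M[40]=35
after add $t0, $t7, 10: $t0=16+10=26
after lw $t7, (40): $t7=M[40]=35
after add $t7, $t7, 11: $t7=35+11=46
after add $t0, $t7, 11: $t0=46+11=57
halt.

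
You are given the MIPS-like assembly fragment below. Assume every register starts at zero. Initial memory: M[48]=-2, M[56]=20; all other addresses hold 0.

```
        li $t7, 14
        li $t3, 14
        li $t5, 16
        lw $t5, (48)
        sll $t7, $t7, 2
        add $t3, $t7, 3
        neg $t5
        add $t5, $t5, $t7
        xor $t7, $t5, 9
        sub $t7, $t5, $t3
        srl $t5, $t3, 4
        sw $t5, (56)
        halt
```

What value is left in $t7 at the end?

after li $t7, 14: $t7=14
after li $t3, 14: $t3=14
after li $t5, 16: $t5=16
after lw $t5, (48): $t5=M[48]=-2
after sll $t7, $t7, 2: $t7=14<<2=56
after add $t3, $t7, 3: $t3=56+3=59
after neg $t5: $t5=-(-2)=2
after add $t5, $t5, $t7: $t5=2+56=58
after xor $t7, $t5, 9: $t7=58^9=51
after sub $t7, $t5, $t3: $t7=58-59=-1
after srl $t5, $t3, 4: $t5=59>>4=3
sw $t5, (56) → M[56]=3
halt.

-1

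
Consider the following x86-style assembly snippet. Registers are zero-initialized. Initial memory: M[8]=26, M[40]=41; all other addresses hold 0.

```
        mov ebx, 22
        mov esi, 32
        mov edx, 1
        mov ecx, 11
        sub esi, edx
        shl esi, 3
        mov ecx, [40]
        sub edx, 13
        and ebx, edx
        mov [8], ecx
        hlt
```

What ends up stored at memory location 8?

after mov ebx, 22: ebx=22
after mov esi, 32: esi=32
after mov edx, 1: edx=1
after mov ecx, 11: ecx=11
after sub esi, edx: esi=32-1=31
after shl esi, 3: esi=31<<3=248
after mov ecx, [40]: ecx=M[40]=41
after sub edx, 13: edx=1-13=-12
after and ebx, edx: ebx=22&(-12)=20
mov [8], ecx → M[8]=41
halt.

41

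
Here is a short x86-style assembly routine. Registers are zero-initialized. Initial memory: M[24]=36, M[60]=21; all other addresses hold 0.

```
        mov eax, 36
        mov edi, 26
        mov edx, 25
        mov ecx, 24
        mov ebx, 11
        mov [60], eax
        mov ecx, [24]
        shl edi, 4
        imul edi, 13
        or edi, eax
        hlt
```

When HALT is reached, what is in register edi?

5412

after mov eax, 36: eax=36
after mov edi, 26: edi=26
after mov edx, 25: edx=25
after mov ecx, 24: ecx=24
after mov ebx, 11: ebx=11
mov [60], eax → M[60]=36
after mov ecx, [24]: ecx=M[24]=36
after shl edi, 4: edi=26<<4=416
after imul edi, 13: edi=416*13=5408
after or edi, eax: edi=5408|36=5412
halt.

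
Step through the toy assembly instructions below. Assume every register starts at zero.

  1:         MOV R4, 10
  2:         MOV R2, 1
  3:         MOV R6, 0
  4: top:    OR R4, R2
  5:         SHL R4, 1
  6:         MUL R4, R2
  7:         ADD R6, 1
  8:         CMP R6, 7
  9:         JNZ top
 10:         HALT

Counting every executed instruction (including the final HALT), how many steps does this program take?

MOV R4, 10 → R4=10
MOV R2, 1 → R2=1
MOV R6, 0 → R6=0
OR R4, R2 → R4=10|1=11
SHL R4, 1 → R4=11<<1=22
MUL R4, R2 → R4=22*1=22
ADD R6, 1 → R6=0+1=1
CMP R6, 7  (cmp 1,7)
JNZ top: taken
OR R4, R2 → R4=22|1=23
SHL R4, 1 → R4=23<<1=46
MUL R4, R2 → R4=46*1=46
ADD R6, 1 → R6=1+1=2
CMP R6, 7  (cmp 2,7)
JNZ top: taken
OR R4, R2 → R4=46|1=47
SHL R4, 1 → R4=47<<1=94
MUL R4, R2 → R4=94*1=94
ADD R6, 1 → R6=2+1=3
CMP R6, 7  (cmp 3,7)
JNZ top: taken
OR R4, R2 → R4=94|1=95
SHL R4, 1 → R4=95<<1=190
MUL R4, R2 → R4=190*1=190
ADD R6, 1 → R6=3+1=4
CMP R6, 7  (cmp 4,7)
JNZ top: taken
OR R4, R2 → R4=190|1=191
SHL R4, 1 → R4=191<<1=382
MUL R4, R2 → R4=382*1=382
ADD R6, 1 → R6=4+1=5
CMP R6, 7  (cmp 5,7)
JNZ top: taken
OR R4, R2 → R4=382|1=383
SHL R4, 1 → R4=383<<1=766
MUL R4, R2 → R4=766*1=766
ADD R6, 1 → R6=5+1=6
CMP R6, 7  (cmp 6,7)
JNZ top: taken
OR R4, R2 → R4=766|1=767
SHL R4, 1 → R4=767<<1=1534
MUL R4, R2 → R4=1534*1=1534
ADD R6, 1 → R6=6+1=7
CMP R6, 7  (cmp 7,7)
JNZ top: not taken
halt.
Total executed instructions: 46.

46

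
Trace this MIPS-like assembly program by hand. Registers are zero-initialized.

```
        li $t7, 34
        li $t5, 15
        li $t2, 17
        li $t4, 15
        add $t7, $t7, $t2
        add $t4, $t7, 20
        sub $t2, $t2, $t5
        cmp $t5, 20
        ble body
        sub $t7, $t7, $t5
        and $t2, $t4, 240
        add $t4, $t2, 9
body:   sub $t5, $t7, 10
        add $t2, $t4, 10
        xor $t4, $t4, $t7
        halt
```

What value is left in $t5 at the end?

after li $t7, 34: $t7=34
after li $t5, 15: $t5=15
after li $t2, 17: $t2=17
after li $t4, 15: $t4=15
after add $t7, $t7, $t2: $t7=34+17=51
after add $t4, $t7, 20: $t4=51+20=71
after sub $t2, $t2, $t5: $t2=17-15=2
cmp $t5, 20  (cmp 15,20)
ble body: taken
after sub $t5, $t7, 10: $t5=51-10=41
after add $t2, $t4, 10: $t2=71+10=81
after xor $t4, $t4, $t7: $t4=71^51=116
halt.

41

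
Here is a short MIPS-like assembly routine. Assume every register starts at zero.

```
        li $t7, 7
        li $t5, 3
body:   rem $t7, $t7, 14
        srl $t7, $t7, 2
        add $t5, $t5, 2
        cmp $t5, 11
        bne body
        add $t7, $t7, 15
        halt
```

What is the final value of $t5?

11

$t7=7
$t5=3
$t7=7%14=7
$t7=7>>2=1
$t5=3+2=5
cmp $t5, 11  (cmp 5,11)
bne body: taken
$t7=1%14=1
$t7=1>>2=0
$t5=5+2=7
cmp $t5, 11  (cmp 7,11)
bne body: taken
$t7=0%14=0
$t7=0>>2=0
$t5=7+2=9
cmp $t5, 11  (cmp 9,11)
bne body: taken
$t7=0%14=0
$t7=0>>2=0
$t5=9+2=11
cmp $t5, 11  (cmp 11,11)
bne body: not taken
$t7=0+15=15
halt.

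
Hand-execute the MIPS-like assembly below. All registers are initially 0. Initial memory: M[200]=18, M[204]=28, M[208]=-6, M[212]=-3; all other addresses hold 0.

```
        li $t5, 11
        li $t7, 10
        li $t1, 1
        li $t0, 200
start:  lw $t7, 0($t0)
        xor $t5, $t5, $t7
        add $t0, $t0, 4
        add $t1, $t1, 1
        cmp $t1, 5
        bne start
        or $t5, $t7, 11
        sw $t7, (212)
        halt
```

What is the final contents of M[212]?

$t5=11
$t7=10
$t1=1
$t0=200
$t7=M[200]=18
$t5=11^18=25
$t0=200+4=204
$t1=1+1=2
cmp $t1, 5  (cmp 2,5)
bne start: taken
$t7=M[204]=28
$t5=25^28=5
$t0=204+4=208
$t1=2+1=3
cmp $t1, 5  (cmp 3,5)
bne start: taken
$t7=M[208]=-6
$t5=5^(-6)=-1
$t0=208+4=212
$t1=3+1=4
cmp $t1, 5  (cmp 4,5)
bne start: taken
$t7=M[212]=-3
$t5=(-1)^(-3)=2
$t0=212+4=216
$t1=4+1=5
cmp $t1, 5  (cmp 5,5)
bne start: not taken
$t5=(-3)|11=-1
sw $t7, (212) → M[212]=-3
halt.

-3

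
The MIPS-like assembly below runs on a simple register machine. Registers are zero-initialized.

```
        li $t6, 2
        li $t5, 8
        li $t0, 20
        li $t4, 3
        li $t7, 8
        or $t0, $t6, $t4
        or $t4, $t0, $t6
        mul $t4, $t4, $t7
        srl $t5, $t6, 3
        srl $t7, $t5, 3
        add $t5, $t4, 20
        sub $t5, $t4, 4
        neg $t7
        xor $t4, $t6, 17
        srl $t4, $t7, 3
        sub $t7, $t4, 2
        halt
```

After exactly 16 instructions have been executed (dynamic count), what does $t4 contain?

$t6=2
$t5=8
$t0=20
$t4=3
$t7=8
$t0=2|3=3
$t4=3|2=3
$t4=3*8=24
$t5=2>>3=0
$t7=0>>3=0
$t5=24+20=44
$t5=24-4=20
$t7=-(0)=0
$t4=2^17=19
$t4=0>>3=0
$t7=0-2=-2
After step 16: $t4 = 0.

0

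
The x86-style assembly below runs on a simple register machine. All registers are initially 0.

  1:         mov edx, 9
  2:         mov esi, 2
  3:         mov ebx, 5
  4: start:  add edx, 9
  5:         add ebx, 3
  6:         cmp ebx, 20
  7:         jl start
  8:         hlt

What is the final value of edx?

54

after mov edx, 9: edx=9
after mov esi, 2: esi=2
after mov ebx, 5: ebx=5
after add edx, 9: edx=9+9=18
after add ebx, 3: ebx=5+3=8
cmp ebx, 20  (cmp 8,20)
jl start: taken
after add edx, 9: edx=18+9=27
after add ebx, 3: ebx=8+3=11
cmp ebx, 20  (cmp 11,20)
jl start: taken
after add edx, 9: edx=27+9=36
after add ebx, 3: ebx=11+3=14
cmp ebx, 20  (cmp 14,20)
jl start: taken
after add edx, 9: edx=36+9=45
after add ebx, 3: ebx=14+3=17
cmp ebx, 20  (cmp 17,20)
jl start: taken
after add edx, 9: edx=45+9=54
after add ebx, 3: ebx=17+3=20
cmp ebx, 20  (cmp 20,20)
jl start: not taken
halt.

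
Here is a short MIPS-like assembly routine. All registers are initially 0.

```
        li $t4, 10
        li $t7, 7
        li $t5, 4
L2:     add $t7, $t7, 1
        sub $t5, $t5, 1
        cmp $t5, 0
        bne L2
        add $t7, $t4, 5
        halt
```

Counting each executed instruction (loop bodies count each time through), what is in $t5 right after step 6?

$t4=10
$t7=7
$t5=4
$t7=7+1=8
$t5=4-1=3
cmp $t5, 0  (cmp 3,0)
After step 6: $t5 = 3.

3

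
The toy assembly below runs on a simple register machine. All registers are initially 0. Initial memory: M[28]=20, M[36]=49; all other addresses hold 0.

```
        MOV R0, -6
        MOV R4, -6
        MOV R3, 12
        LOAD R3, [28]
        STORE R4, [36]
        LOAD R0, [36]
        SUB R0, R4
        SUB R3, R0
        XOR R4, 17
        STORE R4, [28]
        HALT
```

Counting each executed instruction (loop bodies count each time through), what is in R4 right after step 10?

R0=-6
R4=-6
R3=12
R3=M[28]=20
STORE R4, [36] → M[36]=-6
R0=M[36]=-6
R0=(-6)-(-6)=0
R3=20-0=20
R4=(-6)^17=-21
STORE R4, [28] → M[28]=-21
After step 10: R4 = -21.

-21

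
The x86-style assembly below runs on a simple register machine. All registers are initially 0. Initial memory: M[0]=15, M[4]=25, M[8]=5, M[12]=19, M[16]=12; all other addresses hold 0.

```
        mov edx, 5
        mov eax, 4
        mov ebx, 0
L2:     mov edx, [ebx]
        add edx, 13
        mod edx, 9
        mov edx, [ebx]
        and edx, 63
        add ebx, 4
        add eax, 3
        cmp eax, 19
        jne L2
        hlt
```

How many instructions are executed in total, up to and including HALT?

after mov edx, 5: edx=5
after mov eax, 4: eax=4
after mov ebx, 0: ebx=0
after mov edx, [ebx]: edx=M[0]=15
after add edx, 13: edx=15+13=28
after mod edx, 9: edx=28%9=1
after mov edx, [ebx]: edx=M[0]=15
after and edx, 63: edx=15&63=15
after add ebx, 4: ebx=0+4=4
after add eax, 3: eax=4+3=7
cmp eax, 19  (cmp 7,19)
jne L2: taken
after mov edx, [ebx]: edx=M[4]=25
after add edx, 13: edx=25+13=38
after mod edx, 9: edx=38%9=2
after mov edx, [ebx]: edx=M[4]=25
after and edx, 63: edx=25&63=25
after add ebx, 4: ebx=4+4=8
after add eax, 3: eax=7+3=10
cmp eax, 19  (cmp 10,19)
jne L2: taken
after mov edx, [ebx]: edx=M[8]=5
after add edx, 13: edx=5+13=18
after mod edx, 9: edx=18%9=0
after mov edx, [ebx]: edx=M[8]=5
after and edx, 63: edx=5&63=5
after add ebx, 4: ebx=8+4=12
after add eax, 3: eax=10+3=13
cmp eax, 19  (cmp 13,19)
jne L2: taken
after mov edx, [ebx]: edx=M[12]=19
after add edx, 13: edx=19+13=32
after mod edx, 9: edx=32%9=5
after mov edx, [ebx]: edx=M[12]=19
after and edx, 63: edx=19&63=19
after add ebx, 4: ebx=12+4=16
after add eax, 3: eax=13+3=16
cmp eax, 19  (cmp 16,19)
jne L2: taken
after mov edx, [ebx]: edx=M[16]=12
after add edx, 13: edx=12+13=25
after mod edx, 9: edx=25%9=7
after mov edx, [ebx]: edx=M[16]=12
after and edx, 63: edx=12&63=12
after add ebx, 4: ebx=16+4=20
after add eax, 3: eax=16+3=19
cmp eax, 19  (cmp 19,19)
jne L2: not taken
halt.
Total executed instructions: 49.

49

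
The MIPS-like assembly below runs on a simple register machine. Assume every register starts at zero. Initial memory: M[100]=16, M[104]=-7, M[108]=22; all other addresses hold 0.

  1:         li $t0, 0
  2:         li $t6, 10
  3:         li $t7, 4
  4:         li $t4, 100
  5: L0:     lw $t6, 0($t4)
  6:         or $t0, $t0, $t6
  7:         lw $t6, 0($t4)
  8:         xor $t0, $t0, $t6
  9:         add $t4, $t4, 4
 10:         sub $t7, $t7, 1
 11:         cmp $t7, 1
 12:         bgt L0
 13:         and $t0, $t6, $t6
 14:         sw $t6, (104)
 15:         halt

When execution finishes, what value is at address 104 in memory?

after li $t0, 0: $t0=0
after li $t6, 10: $t6=10
after li $t7, 4: $t7=4
after li $t4, 100: $t4=100
after lw $t6, 0($t4): $t6=M[100]=16
after or $t0, $t0, $t6: $t0=0|16=16
after lw $t6, 0($t4): $t6=M[100]=16
after xor $t0, $t0, $t6: $t0=16^16=0
after add $t4, $t4, 4: $t4=100+4=104
after sub $t7, $t7, 1: $t7=4-1=3
cmp $t7, 1  (cmp 3,1)
bgt L0: taken
after lw $t6, 0($t4): $t6=M[104]=-7
after or $t0, $t0, $t6: $t0=0|(-7)=-7
after lw $t6, 0($t4): $t6=M[104]=-7
after xor $t0, $t0, $t6: $t0=(-7)^(-7)=0
after add $t4, $t4, 4: $t4=104+4=108
after sub $t7, $t7, 1: $t7=3-1=2
cmp $t7, 1  (cmp 2,1)
bgt L0: taken
after lw $t6, 0($t4): $t6=M[108]=22
after or $t0, $t0, $t6: $t0=0|22=22
after lw $t6, 0($t4): $t6=M[108]=22
after xor $t0, $t0, $t6: $t0=22^22=0
after add $t4, $t4, 4: $t4=108+4=112
after sub $t7, $t7, 1: $t7=2-1=1
cmp $t7, 1  (cmp 1,1)
bgt L0: not taken
after and $t0, $t6, $t6: $t0=22&22=22
sw $t6, (104) → M[104]=22
halt.

22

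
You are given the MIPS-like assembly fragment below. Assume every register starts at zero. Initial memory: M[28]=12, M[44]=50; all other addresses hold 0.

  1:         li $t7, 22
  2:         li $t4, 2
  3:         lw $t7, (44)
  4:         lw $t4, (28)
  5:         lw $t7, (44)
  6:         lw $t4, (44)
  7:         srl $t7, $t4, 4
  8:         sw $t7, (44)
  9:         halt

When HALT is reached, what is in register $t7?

li $t7, 22 → $t7=22
li $t4, 2 → $t4=2
lw $t7, (44) → $t7=M[44]=50
lw $t4, (28) → $t4=M[28]=12
lw $t7, (44) → $t7=M[44]=50
lw $t4, (44) → $t4=M[44]=50
srl $t7, $t4, 4 → $t7=50>>4=3
sw $t7, (44) → M[44]=3
halt.

3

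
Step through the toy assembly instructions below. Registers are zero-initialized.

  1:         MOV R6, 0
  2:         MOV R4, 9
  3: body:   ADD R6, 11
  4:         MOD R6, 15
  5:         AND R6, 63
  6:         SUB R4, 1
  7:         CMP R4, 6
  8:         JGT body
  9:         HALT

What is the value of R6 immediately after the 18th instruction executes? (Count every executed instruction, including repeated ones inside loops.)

MOV R6, 0 → R6=0
MOV R4, 9 → R4=9
ADD R6, 11 → R6=0+11=11
MOD R6, 15 → R6=11%15=11
AND R6, 63 → R6=11&63=11
SUB R4, 1 → R4=9-1=8
CMP R4, 6  (cmp 8,6)
JGT body: taken
ADD R6, 11 → R6=11+11=22
MOD R6, 15 → R6=22%15=7
AND R6, 63 → R6=7&63=7
SUB R4, 1 → R4=8-1=7
CMP R4, 6  (cmp 7,6)
JGT body: taken
ADD R6, 11 → R6=7+11=18
MOD R6, 15 → R6=18%15=3
AND R6, 63 → R6=3&63=3
SUB R4, 1 → R4=7-1=6
After step 18: R6 = 3.

3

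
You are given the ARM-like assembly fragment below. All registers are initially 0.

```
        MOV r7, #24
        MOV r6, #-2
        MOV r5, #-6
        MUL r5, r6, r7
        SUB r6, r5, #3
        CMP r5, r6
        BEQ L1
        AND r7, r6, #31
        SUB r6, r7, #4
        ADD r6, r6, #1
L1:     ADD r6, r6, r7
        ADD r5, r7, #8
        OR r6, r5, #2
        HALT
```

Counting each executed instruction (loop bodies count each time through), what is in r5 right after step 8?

-48

r7=24
r6=-2
r5=-6
r5=(-2)*24=-48
r6=(-48)-3=-51
CMP r5, r6  (cmp -48,-51)
BEQ L1: not taken
r7=(-51)&31=13
After step 8: r5 = -48.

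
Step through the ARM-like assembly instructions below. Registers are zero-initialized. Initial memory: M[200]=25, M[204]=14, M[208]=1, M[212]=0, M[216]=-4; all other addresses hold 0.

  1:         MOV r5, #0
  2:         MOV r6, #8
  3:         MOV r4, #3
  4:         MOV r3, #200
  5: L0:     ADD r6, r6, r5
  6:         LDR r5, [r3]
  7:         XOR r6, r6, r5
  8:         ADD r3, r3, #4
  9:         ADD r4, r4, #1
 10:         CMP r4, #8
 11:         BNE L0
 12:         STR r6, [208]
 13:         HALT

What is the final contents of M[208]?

-56

after MOV r5, #0: r5=0
after MOV r6, #8: r6=8
after MOV r4, #3: r4=3
after MOV r3, #200: r3=200
after ADD r6, r6, r5: r6=8+0=8
after LDR r5, [r3]: r5=M[200]=25
after XOR r6, r6, r5: r6=8^25=17
after ADD r3, r3, #4: r3=200+4=204
after ADD r4, r4, #1: r4=3+1=4
CMP r4, #8  (cmp 4,8)
BNE L0: taken
after ADD r6, r6, r5: r6=17+25=42
after LDR r5, [r3]: r5=M[204]=14
after XOR r6, r6, r5: r6=42^14=36
after ADD r3, r3, #4: r3=204+4=208
after ADD r4, r4, #1: r4=4+1=5
CMP r4, #8  (cmp 5,8)
BNE L0: taken
after ADD r6, r6, r5: r6=36+14=50
after LDR r5, [r3]: r5=M[208]=1
after XOR r6, r6, r5: r6=50^1=51
after ADD r3, r3, #4: r3=208+4=212
after ADD r4, r4, #1: r4=5+1=6
CMP r4, #8  (cmp 6,8)
BNE L0: taken
after ADD r6, r6, r5: r6=51+1=52
after LDR r5, [r3]: r5=M[212]=0
after XOR r6, r6, r5: r6=52^0=52
after ADD r3, r3, #4: r3=212+4=216
after ADD r4, r4, #1: r4=6+1=7
CMP r4, #8  (cmp 7,8)
BNE L0: taken
after ADD r6, r6, r5: r6=52+0=52
after LDR r5, [r3]: r5=M[216]=-4
after XOR r6, r6, r5: r6=52^(-4)=-56
after ADD r3, r3, #4: r3=216+4=220
after ADD r4, r4, #1: r4=7+1=8
CMP r4, #8  (cmp 8,8)
BNE L0: not taken
STR r6, [208] → M[208]=-56
halt.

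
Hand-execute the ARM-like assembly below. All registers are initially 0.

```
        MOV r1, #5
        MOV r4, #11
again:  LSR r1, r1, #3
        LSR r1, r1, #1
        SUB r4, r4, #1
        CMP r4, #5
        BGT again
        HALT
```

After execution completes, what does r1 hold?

0

after MOV r1, #5: r1=5
after MOV r4, #11: r4=11
after LSR r1, r1, #3: r1=5>>3=0
after LSR r1, r1, #1: r1=0>>1=0
after SUB r4, r4, #1: r4=11-1=10
CMP r4, #5  (cmp 10,5)
BGT again: taken
after LSR r1, r1, #3: r1=0>>3=0
after LSR r1, r1, #1: r1=0>>1=0
after SUB r4, r4, #1: r4=10-1=9
CMP r4, #5  (cmp 9,5)
BGT again: taken
after LSR r1, r1, #3: r1=0>>3=0
after LSR r1, r1, #1: r1=0>>1=0
after SUB r4, r4, #1: r4=9-1=8
CMP r4, #5  (cmp 8,5)
BGT again: taken
after LSR r1, r1, #3: r1=0>>3=0
after LSR r1, r1, #1: r1=0>>1=0
after SUB r4, r4, #1: r4=8-1=7
CMP r4, #5  (cmp 7,5)
BGT again: taken
after LSR r1, r1, #3: r1=0>>3=0
after LSR r1, r1, #1: r1=0>>1=0
after SUB r4, r4, #1: r4=7-1=6
CMP r4, #5  (cmp 6,5)
BGT again: taken
after LSR r1, r1, #3: r1=0>>3=0
after LSR r1, r1, #1: r1=0>>1=0
after SUB r4, r4, #1: r4=6-1=5
CMP r4, #5  (cmp 5,5)
BGT again: not taken
halt.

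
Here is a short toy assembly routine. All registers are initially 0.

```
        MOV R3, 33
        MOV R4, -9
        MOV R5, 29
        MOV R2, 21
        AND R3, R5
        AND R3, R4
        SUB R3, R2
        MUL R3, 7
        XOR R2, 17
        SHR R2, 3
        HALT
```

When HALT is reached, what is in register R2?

after MOV R3, 33: R3=33
after MOV R4, -9: R4=-9
after MOV R5, 29: R5=29
after MOV R2, 21: R2=21
after AND R3, R5: R3=33&29=1
after AND R3, R4: R3=1&(-9)=1
after SUB R3, R2: R3=1-21=-20
after MUL R3, 7: R3=(-20)*7=-140
after XOR R2, 17: R2=21^17=4
after SHR R2, 3: R2=4>>3=0
halt.

0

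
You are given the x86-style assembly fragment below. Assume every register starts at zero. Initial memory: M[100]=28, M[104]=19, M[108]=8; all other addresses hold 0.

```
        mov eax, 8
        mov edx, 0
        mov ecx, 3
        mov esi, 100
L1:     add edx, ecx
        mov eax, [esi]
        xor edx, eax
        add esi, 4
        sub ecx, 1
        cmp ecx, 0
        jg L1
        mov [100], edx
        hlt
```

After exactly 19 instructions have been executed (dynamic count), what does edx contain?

mov eax, 8 → eax=8
mov edx, 0 → edx=0
mov ecx, 3 → ecx=3
mov esi, 100 → esi=100
add edx, ecx → edx=0+3=3
mov eax, [esi] → eax=M[100]=28
xor edx, eax → edx=3^28=31
add esi, 4 → esi=100+4=104
sub ecx, 1 → ecx=3-1=2
cmp ecx, 0  (cmp 2,0)
jg L1: taken
add edx, ecx → edx=31+2=33
mov eax, [esi] → eax=M[104]=19
xor edx, eax → edx=33^19=50
add esi, 4 → esi=104+4=108
sub ecx, 1 → ecx=2-1=1
cmp ecx, 0  (cmp 1,0)
jg L1: taken
add edx, ecx → edx=50+1=51
After step 19: edx = 51.

51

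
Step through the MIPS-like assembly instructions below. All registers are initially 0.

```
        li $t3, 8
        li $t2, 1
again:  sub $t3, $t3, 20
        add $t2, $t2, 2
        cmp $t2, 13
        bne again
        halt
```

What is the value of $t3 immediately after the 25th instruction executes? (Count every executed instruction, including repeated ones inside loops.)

-112

li $t3, 8 → $t3=8
li $t2, 1 → $t2=1
sub $t3, $t3, 20 → $t3=8-20=-12
add $t2, $t2, 2 → $t2=1+2=3
cmp $t2, 13  (cmp 3,13)
bne again: taken
sub $t3, $t3, 20 → $t3=(-12)-20=-32
add $t2, $t2, 2 → $t2=3+2=5
cmp $t2, 13  (cmp 5,13)
bne again: taken
sub $t3, $t3, 20 → $t3=(-32)-20=-52
add $t2, $t2, 2 → $t2=5+2=7
cmp $t2, 13  (cmp 7,13)
bne again: taken
sub $t3, $t3, 20 → $t3=(-52)-20=-72
add $t2, $t2, 2 → $t2=7+2=9
cmp $t2, 13  (cmp 9,13)
bne again: taken
sub $t3, $t3, 20 → $t3=(-72)-20=-92
add $t2, $t2, 2 → $t2=9+2=11
cmp $t2, 13  (cmp 11,13)
bne again: taken
sub $t3, $t3, 20 → $t3=(-92)-20=-112
add $t2, $t2, 2 → $t2=11+2=13
cmp $t2, 13  (cmp 13,13)
After step 25: $t3 = -112.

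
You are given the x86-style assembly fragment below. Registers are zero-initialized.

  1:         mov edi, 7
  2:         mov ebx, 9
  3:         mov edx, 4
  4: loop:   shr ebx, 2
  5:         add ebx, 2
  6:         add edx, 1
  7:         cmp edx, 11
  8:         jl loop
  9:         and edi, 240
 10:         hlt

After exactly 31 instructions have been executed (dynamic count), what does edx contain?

10

edi=7
ebx=9
edx=4
ebx=9>>2=2
ebx=2+2=4
edx=4+1=5
cmp edx, 11  (cmp 5,11)
jl loop: taken
ebx=4>>2=1
ebx=1+2=3
edx=5+1=6
cmp edx, 11  (cmp 6,11)
jl loop: taken
ebx=3>>2=0
ebx=0+2=2
edx=6+1=7
cmp edx, 11  (cmp 7,11)
jl loop: taken
ebx=2>>2=0
ebx=0+2=2
edx=7+1=8
cmp edx, 11  (cmp 8,11)
jl loop: taken
ebx=2>>2=0
ebx=0+2=2
edx=8+1=9
cmp edx, 11  (cmp 9,11)
jl loop: taken
ebx=2>>2=0
ebx=0+2=2
edx=9+1=10
After step 31: edx = 10.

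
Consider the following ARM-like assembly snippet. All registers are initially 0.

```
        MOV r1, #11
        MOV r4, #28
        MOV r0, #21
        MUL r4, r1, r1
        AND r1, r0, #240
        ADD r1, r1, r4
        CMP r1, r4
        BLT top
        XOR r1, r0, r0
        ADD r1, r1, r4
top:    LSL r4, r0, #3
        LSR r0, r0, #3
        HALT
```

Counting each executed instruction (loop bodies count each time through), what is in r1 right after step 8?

137

r1=11
r4=28
r0=21
r4=11*11=121
r1=21&240=16
r1=16+121=137
CMP r1, r4  (cmp 137,121)
BLT top: not taken
After step 8: r1 = 137.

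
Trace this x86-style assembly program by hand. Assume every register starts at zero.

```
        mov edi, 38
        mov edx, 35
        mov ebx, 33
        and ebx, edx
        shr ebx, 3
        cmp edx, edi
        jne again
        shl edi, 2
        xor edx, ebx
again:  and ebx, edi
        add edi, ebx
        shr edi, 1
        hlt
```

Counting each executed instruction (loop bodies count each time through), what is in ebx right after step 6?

edi=38
edx=35
ebx=33
ebx=33&35=33
ebx=33>>3=4
cmp edx, edi  (cmp 35,38)
After step 6: ebx = 4.

4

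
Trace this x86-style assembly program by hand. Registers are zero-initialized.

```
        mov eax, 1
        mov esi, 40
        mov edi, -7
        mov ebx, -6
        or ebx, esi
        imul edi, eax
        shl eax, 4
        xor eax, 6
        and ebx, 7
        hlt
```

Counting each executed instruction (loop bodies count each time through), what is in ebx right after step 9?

2

mov eax, 1 → eax=1
mov esi, 40 → esi=40
mov edi, -7 → edi=-7
mov ebx, -6 → ebx=-6
or ebx, esi → ebx=(-6)|40=-6
imul edi, eax → edi=(-7)*1=-7
shl eax, 4 → eax=1<<4=16
xor eax, 6 → eax=16^6=22
and ebx, 7 → ebx=(-6)&7=2
After step 9: ebx = 2.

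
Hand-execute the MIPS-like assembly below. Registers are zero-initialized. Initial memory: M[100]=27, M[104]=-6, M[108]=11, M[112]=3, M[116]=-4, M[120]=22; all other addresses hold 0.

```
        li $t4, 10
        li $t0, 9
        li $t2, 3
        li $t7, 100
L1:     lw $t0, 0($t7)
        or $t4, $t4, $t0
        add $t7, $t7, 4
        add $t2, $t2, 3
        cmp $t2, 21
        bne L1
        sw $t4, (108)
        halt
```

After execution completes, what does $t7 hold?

after li $t4, 10: $t4=10
after li $t0, 9: $t0=9
after li $t2, 3: $t2=3
after li $t7, 100: $t7=100
after lw $t0, 0($t7): $t0=M[100]=27
after or $t4, $t4, $t0: $t4=10|27=27
after add $t7, $t7, 4: $t7=100+4=104
after add $t2, $t2, 3: $t2=3+3=6
cmp $t2, 21  (cmp 6,21)
bne L1: taken
after lw $t0, 0($t7): $t0=M[104]=-6
after or $t4, $t4, $t0: $t4=27|(-6)=-5
after add $t7, $t7, 4: $t7=104+4=108
after add $t2, $t2, 3: $t2=6+3=9
cmp $t2, 21  (cmp 9,21)
bne L1: taken
after lw $t0, 0($t7): $t0=M[108]=11
after or $t4, $t4, $t0: $t4=(-5)|11=-5
after add $t7, $t7, 4: $t7=108+4=112
after add $t2, $t2, 3: $t2=9+3=12
cmp $t2, 21  (cmp 12,21)
bne L1: taken
after lw $t0, 0($t7): $t0=M[112]=3
after or $t4, $t4, $t0: $t4=(-5)|3=-5
after add $t7, $t7, 4: $t7=112+4=116
after add $t2, $t2, 3: $t2=12+3=15
cmp $t2, 21  (cmp 15,21)
bne L1: taken
after lw $t0, 0($t7): $t0=M[116]=-4
after or $t4, $t4, $t0: $t4=(-5)|(-4)=-1
after add $t7, $t7, 4: $t7=116+4=120
after add $t2, $t2, 3: $t2=15+3=18
cmp $t2, 21  (cmp 18,21)
bne L1: taken
after lw $t0, 0($t7): $t0=M[120]=22
after or $t4, $t4, $t0: $t4=(-1)|22=-1
after add $t7, $t7, 4: $t7=120+4=124
after add $t2, $t2, 3: $t2=18+3=21
cmp $t2, 21  (cmp 21,21)
bne L1: not taken
sw $t4, (108) → M[108]=-1
halt.

124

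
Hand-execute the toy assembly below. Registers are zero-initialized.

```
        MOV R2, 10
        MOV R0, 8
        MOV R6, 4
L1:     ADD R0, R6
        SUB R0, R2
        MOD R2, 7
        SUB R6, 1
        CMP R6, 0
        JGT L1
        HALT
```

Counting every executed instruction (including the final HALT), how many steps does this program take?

28

R2=10
R0=8
R6=4
R0=8+4=12
R0=12-10=2
R2=10%7=3
R6=4-1=3
CMP R6, 0  (cmp 3,0)
JGT L1: taken
R0=2+3=5
R0=5-3=2
R2=3%7=3
R6=3-1=2
CMP R6, 0  (cmp 2,0)
JGT L1: taken
R0=2+2=4
R0=4-3=1
R2=3%7=3
R6=2-1=1
CMP R6, 0  (cmp 1,0)
JGT L1: taken
R0=1+1=2
R0=2-3=-1
R2=3%7=3
R6=1-1=0
CMP R6, 0  (cmp 0,0)
JGT L1: not taken
halt.
Total executed instructions: 28.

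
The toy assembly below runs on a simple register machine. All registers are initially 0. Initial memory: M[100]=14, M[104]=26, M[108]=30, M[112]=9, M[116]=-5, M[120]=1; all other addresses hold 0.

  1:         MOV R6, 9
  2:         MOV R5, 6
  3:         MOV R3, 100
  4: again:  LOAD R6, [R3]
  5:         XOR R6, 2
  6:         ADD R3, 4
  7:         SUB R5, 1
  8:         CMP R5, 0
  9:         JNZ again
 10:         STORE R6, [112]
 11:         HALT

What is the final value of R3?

R6=9
R5=6
R3=100
R6=M[100]=14
R6=14^2=12
R3=100+4=104
R5=6-1=5
CMP R5, 0  (cmp 5,0)
JNZ again: taken
R6=M[104]=26
R6=26^2=24
R3=104+4=108
R5=5-1=4
CMP R5, 0  (cmp 4,0)
JNZ again: taken
R6=M[108]=30
R6=30^2=28
R3=108+4=112
R5=4-1=3
CMP R5, 0  (cmp 3,0)
JNZ again: taken
R6=M[112]=9
R6=9^2=11
R3=112+4=116
R5=3-1=2
CMP R5, 0  (cmp 2,0)
JNZ again: taken
R6=M[116]=-5
R6=(-5)^2=-7
R3=116+4=120
R5=2-1=1
CMP R5, 0  (cmp 1,0)
JNZ again: taken
R6=M[120]=1
R6=1^2=3
R3=120+4=124
R5=1-1=0
CMP R5, 0  (cmp 0,0)
JNZ again: not taken
STORE R6, [112] → M[112]=3
halt.

124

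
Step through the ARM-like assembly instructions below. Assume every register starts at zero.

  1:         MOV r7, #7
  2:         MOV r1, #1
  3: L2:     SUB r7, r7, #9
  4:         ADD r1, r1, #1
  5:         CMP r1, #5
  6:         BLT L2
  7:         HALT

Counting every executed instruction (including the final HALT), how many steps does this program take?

MOV r7, #7 → r7=7
MOV r1, #1 → r1=1
SUB r7, r7, #9 → r7=7-9=-2
ADD r1, r1, #1 → r1=1+1=2
CMP r1, #5  (cmp 2,5)
BLT L2: taken
SUB r7, r7, #9 → r7=(-2)-9=-11
ADD r1, r1, #1 → r1=2+1=3
CMP r1, #5  (cmp 3,5)
BLT L2: taken
SUB r7, r7, #9 → r7=(-11)-9=-20
ADD r1, r1, #1 → r1=3+1=4
CMP r1, #5  (cmp 4,5)
BLT L2: taken
SUB r7, r7, #9 → r7=(-20)-9=-29
ADD r1, r1, #1 → r1=4+1=5
CMP r1, #5  (cmp 5,5)
BLT L2: not taken
halt.
Total executed instructions: 19.

19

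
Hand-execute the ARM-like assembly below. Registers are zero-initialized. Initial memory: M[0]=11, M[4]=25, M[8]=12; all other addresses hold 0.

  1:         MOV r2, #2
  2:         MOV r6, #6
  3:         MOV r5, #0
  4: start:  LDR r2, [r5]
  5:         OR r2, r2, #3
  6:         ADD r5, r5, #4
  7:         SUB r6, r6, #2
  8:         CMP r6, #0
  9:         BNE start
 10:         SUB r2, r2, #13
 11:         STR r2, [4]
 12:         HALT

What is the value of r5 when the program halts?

MOV r2, #2 → r2=2
MOV r6, #6 → r6=6
MOV r5, #0 → r5=0
LDR r2, [r5] → r2=M[0]=11
OR r2, r2, #3 → r2=11|3=11
ADD r5, r5, #4 → r5=0+4=4
SUB r6, r6, #2 → r6=6-2=4
CMP r6, #0  (cmp 4,0)
BNE start: taken
LDR r2, [r5] → r2=M[4]=25
OR r2, r2, #3 → r2=25|3=27
ADD r5, r5, #4 → r5=4+4=8
SUB r6, r6, #2 → r6=4-2=2
CMP r6, #0  (cmp 2,0)
BNE start: taken
LDR r2, [r5] → r2=M[8]=12
OR r2, r2, #3 → r2=12|3=15
ADD r5, r5, #4 → r5=8+4=12
SUB r6, r6, #2 → r6=2-2=0
CMP r6, #0  (cmp 0,0)
BNE start: not taken
SUB r2, r2, #13 → r2=15-13=2
STR r2, [4] → M[4]=2
halt.

12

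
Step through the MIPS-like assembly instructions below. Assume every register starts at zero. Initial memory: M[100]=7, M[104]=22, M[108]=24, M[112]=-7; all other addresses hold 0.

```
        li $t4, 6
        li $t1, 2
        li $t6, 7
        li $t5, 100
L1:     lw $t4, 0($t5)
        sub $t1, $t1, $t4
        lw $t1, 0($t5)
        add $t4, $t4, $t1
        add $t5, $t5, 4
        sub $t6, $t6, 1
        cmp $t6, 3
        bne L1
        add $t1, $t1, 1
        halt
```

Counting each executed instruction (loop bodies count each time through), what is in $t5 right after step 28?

$t4=6
$t1=2
$t6=7
$t5=100
$t4=M[100]=7
$t1=2-7=-5
$t1=M[100]=7
$t4=7+7=14
$t5=100+4=104
$t6=7-1=6
cmp $t6, 3  (cmp 6,3)
bne L1: taken
$t4=M[104]=22
$t1=7-22=-15
$t1=M[104]=22
$t4=22+22=44
$t5=104+4=108
$t6=6-1=5
cmp $t6, 3  (cmp 5,3)
bne L1: taken
$t4=M[108]=24
$t1=22-24=-2
$t1=M[108]=24
$t4=24+24=48
$t5=108+4=112
$t6=5-1=4
cmp $t6, 3  (cmp 4,3)
bne L1: taken
After step 28: $t5 = 112.

112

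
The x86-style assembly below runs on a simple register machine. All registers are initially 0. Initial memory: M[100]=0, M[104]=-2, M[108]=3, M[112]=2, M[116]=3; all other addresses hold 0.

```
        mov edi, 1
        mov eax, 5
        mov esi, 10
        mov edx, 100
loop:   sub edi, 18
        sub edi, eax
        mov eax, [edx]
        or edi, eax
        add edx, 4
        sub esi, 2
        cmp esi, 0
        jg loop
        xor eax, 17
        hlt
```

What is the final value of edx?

mov edi, 1 → edi=1
mov eax, 5 → eax=5
mov esi, 10 → esi=10
mov edx, 100 → edx=100
sub edi, 18 → edi=1-18=-17
sub edi, eax → edi=(-17)-5=-22
mov eax, [edx] → eax=M[100]=0
or edi, eax → edi=(-22)|0=-22
add edx, 4 → edx=100+4=104
sub esi, 2 → esi=10-2=8
cmp esi, 0  (cmp 8,0)
jg loop: taken
sub edi, 18 → edi=(-22)-18=-40
sub edi, eax → edi=(-40)-0=-40
mov eax, [edx] → eax=M[104]=-2
or edi, eax → edi=(-40)|(-2)=-2
add edx, 4 → edx=104+4=108
sub esi, 2 → esi=8-2=6
cmp esi, 0  (cmp 6,0)
jg loop: taken
sub edi, 18 → edi=(-2)-18=-20
sub edi, eax → edi=(-20)-(-2)=-18
mov eax, [edx] → eax=M[108]=3
or edi, eax → edi=(-18)|3=-17
add edx, 4 → edx=108+4=112
sub esi, 2 → esi=6-2=4
cmp esi, 0  (cmp 4,0)
jg loop: taken
sub edi, 18 → edi=(-17)-18=-35
sub edi, eax → edi=(-35)-3=-38
mov eax, [edx] → eax=M[112]=2
or edi, eax → edi=(-38)|2=-38
add edx, 4 → edx=112+4=116
sub esi, 2 → esi=4-2=2
cmp esi, 0  (cmp 2,0)
jg loop: taken
sub edi, 18 → edi=(-38)-18=-56
sub edi, eax → edi=(-56)-2=-58
mov eax, [edx] → eax=M[116]=3
or edi, eax → edi=(-58)|3=-57
add edx, 4 → edx=116+4=120
sub esi, 2 → esi=2-2=0
cmp esi, 0  (cmp 0,0)
jg loop: not taken
xor eax, 17 → eax=3^17=18
halt.

120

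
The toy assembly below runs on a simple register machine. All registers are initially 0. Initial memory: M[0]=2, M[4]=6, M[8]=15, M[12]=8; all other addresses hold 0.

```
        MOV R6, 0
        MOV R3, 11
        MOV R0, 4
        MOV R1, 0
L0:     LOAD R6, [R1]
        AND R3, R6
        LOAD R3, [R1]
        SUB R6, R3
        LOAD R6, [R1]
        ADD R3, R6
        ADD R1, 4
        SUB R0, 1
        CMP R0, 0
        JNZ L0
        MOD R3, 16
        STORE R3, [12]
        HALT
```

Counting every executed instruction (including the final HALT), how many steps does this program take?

47

R6=0
R3=11
R0=4
R1=0
R6=M[0]=2
R3=11&2=2
R3=M[0]=2
R6=2-2=0
R6=M[0]=2
R3=2+2=4
R1=0+4=4
R0=4-1=3
CMP R0, 0  (cmp 3,0)
JNZ L0: taken
R6=M[4]=6
R3=4&6=4
R3=M[4]=6
R6=6-6=0
R6=M[4]=6
R3=6+6=12
R1=4+4=8
R0=3-1=2
CMP R0, 0  (cmp 2,0)
JNZ L0: taken
R6=M[8]=15
R3=12&15=12
R3=M[8]=15
R6=15-15=0
R6=M[8]=15
R3=15+15=30
R1=8+4=12
R0=2-1=1
CMP R0, 0  (cmp 1,0)
JNZ L0: taken
R6=M[12]=8
R3=30&8=8
R3=M[12]=8
R6=8-8=0
R6=M[12]=8
R3=8+8=16
R1=12+4=16
R0=1-1=0
CMP R0, 0  (cmp 0,0)
JNZ L0: not taken
R3=16%16=0
STORE R3, [12] → M[12]=0
halt.
Total executed instructions: 47.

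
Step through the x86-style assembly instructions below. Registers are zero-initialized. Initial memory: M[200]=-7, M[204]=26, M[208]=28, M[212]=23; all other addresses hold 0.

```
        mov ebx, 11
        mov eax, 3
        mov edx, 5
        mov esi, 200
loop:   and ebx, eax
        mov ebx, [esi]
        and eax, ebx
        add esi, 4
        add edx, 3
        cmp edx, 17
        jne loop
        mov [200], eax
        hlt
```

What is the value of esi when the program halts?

216

mov ebx, 11 → ebx=11
mov eax, 3 → eax=3
mov edx, 5 → edx=5
mov esi, 200 → esi=200
and ebx, eax → ebx=11&3=3
mov ebx, [esi] → ebx=M[200]=-7
and eax, ebx → eax=3&(-7)=1
add esi, 4 → esi=200+4=204
add edx, 3 → edx=5+3=8
cmp edx, 17  (cmp 8,17)
jne loop: taken
and ebx, eax → ebx=(-7)&1=1
mov ebx, [esi] → ebx=M[204]=26
and eax, ebx → eax=1&26=0
add esi, 4 → esi=204+4=208
add edx, 3 → edx=8+3=11
cmp edx, 17  (cmp 11,17)
jne loop: taken
and ebx, eax → ebx=26&0=0
mov ebx, [esi] → ebx=M[208]=28
and eax, ebx → eax=0&28=0
add esi, 4 → esi=208+4=212
add edx, 3 → edx=11+3=14
cmp edx, 17  (cmp 14,17)
jne loop: taken
and ebx, eax → ebx=28&0=0
mov ebx, [esi] → ebx=M[212]=23
and eax, ebx → eax=0&23=0
add esi, 4 → esi=212+4=216
add edx, 3 → edx=14+3=17
cmp edx, 17  (cmp 17,17)
jne loop: not taken
mov [200], eax → M[200]=0
halt.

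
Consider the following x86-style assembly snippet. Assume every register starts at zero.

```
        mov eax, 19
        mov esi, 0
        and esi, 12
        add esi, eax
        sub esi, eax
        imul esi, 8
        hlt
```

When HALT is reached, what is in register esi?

0

eax=19
esi=0
esi=0&12=0
esi=0+19=19
esi=19-19=0
esi=0*8=0
halt.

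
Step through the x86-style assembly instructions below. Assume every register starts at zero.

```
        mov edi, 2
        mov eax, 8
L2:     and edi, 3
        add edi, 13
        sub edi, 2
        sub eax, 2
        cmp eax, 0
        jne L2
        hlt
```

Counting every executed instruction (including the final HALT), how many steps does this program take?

27

mov edi, 2 → edi=2
mov eax, 8 → eax=8
and edi, 3 → edi=2&3=2
add edi, 13 → edi=2+13=15
sub edi, 2 → edi=15-2=13
sub eax, 2 → eax=8-2=6
cmp eax, 0  (cmp 6,0)
jne L2: taken
and edi, 3 → edi=13&3=1
add edi, 13 → edi=1+13=14
sub edi, 2 → edi=14-2=12
sub eax, 2 → eax=6-2=4
cmp eax, 0  (cmp 4,0)
jne L2: taken
and edi, 3 → edi=12&3=0
add edi, 13 → edi=0+13=13
sub edi, 2 → edi=13-2=11
sub eax, 2 → eax=4-2=2
cmp eax, 0  (cmp 2,0)
jne L2: taken
and edi, 3 → edi=11&3=3
add edi, 13 → edi=3+13=16
sub edi, 2 → edi=16-2=14
sub eax, 2 → eax=2-2=0
cmp eax, 0  (cmp 0,0)
jne L2: not taken
halt.
Total executed instructions: 27.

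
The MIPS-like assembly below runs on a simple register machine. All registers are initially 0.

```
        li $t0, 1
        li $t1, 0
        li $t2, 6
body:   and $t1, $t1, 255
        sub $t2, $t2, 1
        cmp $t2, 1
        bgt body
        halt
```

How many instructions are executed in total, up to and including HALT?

after li $t0, 1: $t0=1
after li $t1, 0: $t1=0
after li $t2, 6: $t2=6
after and $t1, $t1, 255: $t1=0&255=0
after sub $t2, $t2, 1: $t2=6-1=5
cmp $t2, 1  (cmp 5,1)
bgt body: taken
after and $t1, $t1, 255: $t1=0&255=0
after sub $t2, $t2, 1: $t2=5-1=4
cmp $t2, 1  (cmp 4,1)
bgt body: taken
after and $t1, $t1, 255: $t1=0&255=0
after sub $t2, $t2, 1: $t2=4-1=3
cmp $t2, 1  (cmp 3,1)
bgt body: taken
after and $t1, $t1, 255: $t1=0&255=0
after sub $t2, $t2, 1: $t2=3-1=2
cmp $t2, 1  (cmp 2,1)
bgt body: taken
after and $t1, $t1, 255: $t1=0&255=0
after sub $t2, $t2, 1: $t2=2-1=1
cmp $t2, 1  (cmp 1,1)
bgt body: not taken
halt.
Total executed instructions: 24.

24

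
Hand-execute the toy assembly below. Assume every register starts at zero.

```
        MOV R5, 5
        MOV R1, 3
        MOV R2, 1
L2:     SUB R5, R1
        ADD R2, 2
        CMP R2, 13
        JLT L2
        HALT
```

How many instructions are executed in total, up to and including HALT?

28

MOV R5, 5 → R5=5
MOV R1, 3 → R1=3
MOV R2, 1 → R2=1
SUB R5, R1 → R5=5-3=2
ADD R2, 2 → R2=1+2=3
CMP R2, 13  (cmp 3,13)
JLT L2: taken
SUB R5, R1 → R5=2-3=-1
ADD R2, 2 → R2=3+2=5
CMP R2, 13  (cmp 5,13)
JLT L2: taken
SUB R5, R1 → R5=(-1)-3=-4
ADD R2, 2 → R2=5+2=7
CMP R2, 13  (cmp 7,13)
JLT L2: taken
SUB R5, R1 → R5=(-4)-3=-7
ADD R2, 2 → R2=7+2=9
CMP R2, 13  (cmp 9,13)
JLT L2: taken
SUB R5, R1 → R5=(-7)-3=-10
ADD R2, 2 → R2=9+2=11
CMP R2, 13  (cmp 11,13)
JLT L2: taken
SUB R5, R1 → R5=(-10)-3=-13
ADD R2, 2 → R2=11+2=13
CMP R2, 13  (cmp 13,13)
JLT L2: not taken
halt.
Total executed instructions: 28.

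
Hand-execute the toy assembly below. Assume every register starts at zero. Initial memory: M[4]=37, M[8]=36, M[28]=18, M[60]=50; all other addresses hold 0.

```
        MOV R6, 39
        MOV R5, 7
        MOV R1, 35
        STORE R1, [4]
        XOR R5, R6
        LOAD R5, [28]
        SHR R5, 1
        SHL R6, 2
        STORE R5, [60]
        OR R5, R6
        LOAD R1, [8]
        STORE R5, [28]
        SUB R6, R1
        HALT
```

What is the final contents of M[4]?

35

after MOV R6, 39: R6=39
after MOV R5, 7: R5=7
after MOV R1, 35: R1=35
STORE R1, [4] → M[4]=35
after XOR R5, R6: R5=7^39=32
after LOAD R5, [28]: R5=M[28]=18
after SHR R5, 1: R5=18>>1=9
after SHL R6, 2: R6=39<<2=156
STORE R5, [60] → M[60]=9
after OR R5, R6: R5=9|156=157
after LOAD R1, [8]: R1=M[8]=36
STORE R5, [28] → M[28]=157
after SUB R6, R1: R6=156-36=120
halt.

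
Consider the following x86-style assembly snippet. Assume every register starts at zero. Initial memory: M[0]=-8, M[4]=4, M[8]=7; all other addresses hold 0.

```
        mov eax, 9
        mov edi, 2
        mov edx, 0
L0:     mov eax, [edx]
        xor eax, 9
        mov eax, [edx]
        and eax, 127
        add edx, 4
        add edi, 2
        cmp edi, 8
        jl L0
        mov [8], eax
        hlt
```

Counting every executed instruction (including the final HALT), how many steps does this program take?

29

after mov eax, 9: eax=9
after mov edi, 2: edi=2
after mov edx, 0: edx=0
after mov eax, [edx]: eax=M[0]=-8
after xor eax, 9: eax=(-8)^9=-15
after mov eax, [edx]: eax=M[0]=-8
after and eax, 127: eax=(-8)&127=120
after add edx, 4: edx=0+4=4
after add edi, 2: edi=2+2=4
cmp edi, 8  (cmp 4,8)
jl L0: taken
after mov eax, [edx]: eax=M[4]=4
after xor eax, 9: eax=4^9=13
after mov eax, [edx]: eax=M[4]=4
after and eax, 127: eax=4&127=4
after add edx, 4: edx=4+4=8
after add edi, 2: edi=4+2=6
cmp edi, 8  (cmp 6,8)
jl L0: taken
after mov eax, [edx]: eax=M[8]=7
after xor eax, 9: eax=7^9=14
after mov eax, [edx]: eax=M[8]=7
after and eax, 127: eax=7&127=7
after add edx, 4: edx=8+4=12
after add edi, 2: edi=6+2=8
cmp edi, 8  (cmp 8,8)
jl L0: not taken
mov [8], eax → M[8]=7
halt.
Total executed instructions: 29.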